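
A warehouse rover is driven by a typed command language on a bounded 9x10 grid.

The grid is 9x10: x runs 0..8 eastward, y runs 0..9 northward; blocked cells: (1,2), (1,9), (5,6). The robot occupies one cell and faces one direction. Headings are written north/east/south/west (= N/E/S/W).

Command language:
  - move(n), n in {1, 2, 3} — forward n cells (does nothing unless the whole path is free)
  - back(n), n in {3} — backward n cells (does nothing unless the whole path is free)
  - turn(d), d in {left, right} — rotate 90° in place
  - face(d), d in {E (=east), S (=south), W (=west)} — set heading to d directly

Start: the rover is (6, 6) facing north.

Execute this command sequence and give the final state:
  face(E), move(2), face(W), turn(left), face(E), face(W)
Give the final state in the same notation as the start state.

from: (6, 6) facing north
[1] after face(E): (6, 6) facing east
[2] after move(2): (8, 6) facing east
[3] after face(W): (8, 6) facing west
[4] after turn(left): (8, 6) facing south
[5] after face(E): (8, 6) facing east
[6] after face(W): (8, 6) facing west

(8, 6) facing west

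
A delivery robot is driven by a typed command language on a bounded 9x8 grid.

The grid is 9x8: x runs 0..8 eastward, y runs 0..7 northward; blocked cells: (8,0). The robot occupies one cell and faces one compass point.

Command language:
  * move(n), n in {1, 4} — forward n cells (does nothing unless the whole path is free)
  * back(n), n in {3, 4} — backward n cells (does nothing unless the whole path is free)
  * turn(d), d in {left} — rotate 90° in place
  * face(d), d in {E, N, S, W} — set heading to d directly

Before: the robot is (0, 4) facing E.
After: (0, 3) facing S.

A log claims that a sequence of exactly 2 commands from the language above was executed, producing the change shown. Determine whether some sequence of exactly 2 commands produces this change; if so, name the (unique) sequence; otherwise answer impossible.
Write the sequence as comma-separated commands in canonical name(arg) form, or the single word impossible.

face(S), move(1)

key: cell and facing (now S) both changed — the 2 commands mix motion and turning
start: (0, 4) facing E
1. face(S) → (0, 4) facing S
2. move(1) → (0, 3) facing S
no other 2-command option fits: unique.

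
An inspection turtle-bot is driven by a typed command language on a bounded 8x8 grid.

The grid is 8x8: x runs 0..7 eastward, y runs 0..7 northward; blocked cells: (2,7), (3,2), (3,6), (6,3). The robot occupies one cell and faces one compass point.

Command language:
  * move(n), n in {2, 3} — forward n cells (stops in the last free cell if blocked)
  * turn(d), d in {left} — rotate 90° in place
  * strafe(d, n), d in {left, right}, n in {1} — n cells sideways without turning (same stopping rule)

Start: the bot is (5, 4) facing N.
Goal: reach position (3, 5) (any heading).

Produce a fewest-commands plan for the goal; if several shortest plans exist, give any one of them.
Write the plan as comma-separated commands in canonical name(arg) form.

from: (5, 4) facing N
1. turn(left) → (5, 4) facing W
2. move(2) → (3, 4) facing W
3. strafe(right, 1) → (3, 5) facing W
shorter routes all fall short; 3 is best.

turn(left), move(2), strafe(right, 1)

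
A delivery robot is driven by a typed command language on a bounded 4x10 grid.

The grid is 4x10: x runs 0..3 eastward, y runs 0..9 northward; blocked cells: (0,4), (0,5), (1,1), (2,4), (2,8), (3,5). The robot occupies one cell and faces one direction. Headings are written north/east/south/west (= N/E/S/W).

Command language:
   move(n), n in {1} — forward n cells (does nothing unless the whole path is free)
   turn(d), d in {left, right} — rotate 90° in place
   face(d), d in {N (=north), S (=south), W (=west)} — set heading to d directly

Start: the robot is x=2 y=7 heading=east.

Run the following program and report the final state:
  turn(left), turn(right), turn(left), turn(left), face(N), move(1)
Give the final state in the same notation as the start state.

x=2 y=7 heading=north

start: x=2 y=7 heading=east
t=1 turn(left) ⇒ x=2 y=7 heading=north
t=2 turn(right) ⇒ x=2 y=7 heading=east
t=3 turn(left) ⇒ x=2 y=7 heading=north
t=4 turn(left) ⇒ x=2 y=7 heading=west
t=5 face(N) ⇒ x=2 y=7 heading=north
t=6 move(1) ⇒ x=2 y=7 heading=north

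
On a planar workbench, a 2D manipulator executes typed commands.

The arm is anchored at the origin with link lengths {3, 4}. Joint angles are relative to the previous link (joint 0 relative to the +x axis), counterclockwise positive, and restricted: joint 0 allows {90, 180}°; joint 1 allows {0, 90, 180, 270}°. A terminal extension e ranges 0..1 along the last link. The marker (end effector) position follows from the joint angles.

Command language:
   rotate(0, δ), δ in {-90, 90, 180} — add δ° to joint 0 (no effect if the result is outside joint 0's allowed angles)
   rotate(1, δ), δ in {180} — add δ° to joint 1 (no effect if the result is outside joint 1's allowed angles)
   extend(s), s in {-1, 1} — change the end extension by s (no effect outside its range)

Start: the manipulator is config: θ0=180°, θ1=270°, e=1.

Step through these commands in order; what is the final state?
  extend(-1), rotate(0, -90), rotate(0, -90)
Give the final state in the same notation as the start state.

start: config: θ0=180°, θ1=270°, e=1
t=1 extend(-1) ⇒ config: θ0=180°, θ1=270°, e=0
t=2 rotate(0, -90) ⇒ config: θ0=90°, θ1=270°, e=0
t=3 rotate(0, -90) ⇒ config: θ0=90°, θ1=270°, e=0

config: θ0=90°, θ1=270°, e=0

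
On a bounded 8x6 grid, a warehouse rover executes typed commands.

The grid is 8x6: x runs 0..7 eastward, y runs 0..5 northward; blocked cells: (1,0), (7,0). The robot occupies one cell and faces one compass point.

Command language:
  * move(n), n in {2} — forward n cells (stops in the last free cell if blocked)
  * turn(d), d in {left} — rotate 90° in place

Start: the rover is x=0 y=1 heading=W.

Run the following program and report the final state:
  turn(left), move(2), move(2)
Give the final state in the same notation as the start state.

initial: x=0 y=1 heading=W
[1] after turn(left): x=0 y=1 heading=S
[2] after move(2): x=0 y=0 heading=S
[3] after move(2): x=0 y=0 heading=S

x=0 y=0 heading=S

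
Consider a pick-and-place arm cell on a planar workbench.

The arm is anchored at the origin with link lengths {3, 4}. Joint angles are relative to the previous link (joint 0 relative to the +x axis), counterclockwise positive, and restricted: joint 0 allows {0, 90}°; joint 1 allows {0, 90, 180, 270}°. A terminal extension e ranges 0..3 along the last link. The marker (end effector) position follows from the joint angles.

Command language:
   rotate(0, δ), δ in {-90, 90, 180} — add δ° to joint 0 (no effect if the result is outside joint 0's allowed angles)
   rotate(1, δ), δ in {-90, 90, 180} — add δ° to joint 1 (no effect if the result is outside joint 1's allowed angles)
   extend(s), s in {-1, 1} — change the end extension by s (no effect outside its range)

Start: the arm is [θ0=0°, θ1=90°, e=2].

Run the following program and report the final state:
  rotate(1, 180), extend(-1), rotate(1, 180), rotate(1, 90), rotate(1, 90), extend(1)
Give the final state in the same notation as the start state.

[θ0=0°, θ1=270°, e=2]

t0: [θ0=0°, θ1=90°, e=2]
[1] after rotate(1, 180): [θ0=0°, θ1=270°, e=2]
[2] after extend(-1): [θ0=0°, θ1=270°, e=1]
[3] after rotate(1, 180): [θ0=0°, θ1=90°, e=1]
[4] after rotate(1, 90): [θ0=0°, θ1=180°, e=1]
[5] after rotate(1, 90): [θ0=0°, θ1=270°, e=1]
[6] after extend(1): [θ0=0°, θ1=270°, e=2]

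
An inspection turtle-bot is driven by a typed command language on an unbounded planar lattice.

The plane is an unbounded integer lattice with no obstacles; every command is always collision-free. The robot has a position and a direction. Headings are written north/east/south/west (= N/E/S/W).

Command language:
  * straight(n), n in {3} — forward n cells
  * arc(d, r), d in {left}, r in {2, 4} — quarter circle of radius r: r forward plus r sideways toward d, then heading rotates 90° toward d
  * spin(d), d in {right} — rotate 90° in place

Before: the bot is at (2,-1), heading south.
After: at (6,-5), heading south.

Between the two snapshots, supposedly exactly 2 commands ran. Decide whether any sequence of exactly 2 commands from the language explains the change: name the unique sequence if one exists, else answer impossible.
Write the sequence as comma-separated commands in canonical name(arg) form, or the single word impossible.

key: still facing S at the end — net rotation zero over 2 steps
begin: at (2,-1), heading south
[1] after arc(left, 4): at (6,-5), heading east
[2] after spin(right): at (6,-5), heading south
all 16 alternatives checked — unique.

arc(left, 4), spin(right)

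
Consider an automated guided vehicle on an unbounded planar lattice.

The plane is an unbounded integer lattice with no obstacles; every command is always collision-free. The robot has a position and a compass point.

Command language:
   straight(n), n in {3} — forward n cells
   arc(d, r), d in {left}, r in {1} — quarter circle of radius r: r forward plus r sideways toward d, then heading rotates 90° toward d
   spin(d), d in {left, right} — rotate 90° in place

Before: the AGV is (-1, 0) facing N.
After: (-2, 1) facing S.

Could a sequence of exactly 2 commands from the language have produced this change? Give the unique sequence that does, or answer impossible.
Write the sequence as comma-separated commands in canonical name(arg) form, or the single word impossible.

key: cell and facing (now S) both changed — the 2 commands mix motion and turning
t0: (-1, 0) facing N
1. arc(left, 1) → (-2, 1) facing W
2. spin(left) → (-2, 1) facing S
no rival 2-sequence matches.

arc(left, 1), spin(left)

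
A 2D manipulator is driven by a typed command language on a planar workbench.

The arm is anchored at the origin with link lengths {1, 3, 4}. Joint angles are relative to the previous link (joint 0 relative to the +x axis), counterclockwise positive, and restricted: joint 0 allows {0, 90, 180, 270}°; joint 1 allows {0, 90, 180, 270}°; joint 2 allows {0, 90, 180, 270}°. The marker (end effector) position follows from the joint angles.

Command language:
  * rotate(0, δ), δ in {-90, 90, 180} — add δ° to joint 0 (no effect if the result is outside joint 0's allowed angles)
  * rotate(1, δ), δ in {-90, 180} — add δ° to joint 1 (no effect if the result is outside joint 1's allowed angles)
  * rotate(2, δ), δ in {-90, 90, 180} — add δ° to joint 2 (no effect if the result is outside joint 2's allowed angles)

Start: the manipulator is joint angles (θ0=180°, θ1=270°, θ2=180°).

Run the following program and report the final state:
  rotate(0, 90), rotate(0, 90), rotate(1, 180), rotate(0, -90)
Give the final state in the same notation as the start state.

joint angles (θ0=270°, θ1=90°, θ2=180°)

t0: joint angles (θ0=180°, θ1=270°, θ2=180°)
step 1 (rotate(0, 90)): joint angles (θ0=270°, θ1=270°, θ2=180°)
step 2 (rotate(0, 90)): joint angles (θ0=0°, θ1=270°, θ2=180°)
step 3 (rotate(1, 180)): joint angles (θ0=0°, θ1=90°, θ2=180°)
step 4 (rotate(0, -90)): joint angles (θ0=270°, θ1=90°, θ2=180°)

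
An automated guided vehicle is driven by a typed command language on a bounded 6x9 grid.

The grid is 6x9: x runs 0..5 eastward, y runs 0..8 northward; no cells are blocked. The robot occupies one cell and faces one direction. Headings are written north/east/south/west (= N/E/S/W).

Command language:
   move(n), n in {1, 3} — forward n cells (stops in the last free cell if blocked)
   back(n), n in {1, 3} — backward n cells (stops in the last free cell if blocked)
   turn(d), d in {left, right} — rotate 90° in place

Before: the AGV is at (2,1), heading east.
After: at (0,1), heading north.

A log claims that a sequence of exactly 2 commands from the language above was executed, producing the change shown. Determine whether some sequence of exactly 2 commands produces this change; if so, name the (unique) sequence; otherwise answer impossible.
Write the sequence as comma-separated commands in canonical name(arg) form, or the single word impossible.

key: back(3) runs into the grid edge before its full distance
from: at (2,1), heading east
[1] after back(3): at (0,1), heading east
[2] after turn(left): at (0,1), heading north
all 36 alternatives checked — unique.

back(3), turn(left)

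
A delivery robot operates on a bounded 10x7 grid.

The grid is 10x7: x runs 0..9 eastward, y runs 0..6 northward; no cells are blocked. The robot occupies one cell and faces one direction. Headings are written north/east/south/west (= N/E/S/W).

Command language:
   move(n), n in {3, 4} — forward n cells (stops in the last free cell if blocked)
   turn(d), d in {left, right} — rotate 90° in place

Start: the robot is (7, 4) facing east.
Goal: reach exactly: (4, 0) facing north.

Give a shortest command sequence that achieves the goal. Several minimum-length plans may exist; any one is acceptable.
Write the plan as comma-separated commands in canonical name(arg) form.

begin: (7, 4) facing east
[1] after turn(right): (7, 4) facing south
[2] after move(4): (7, 0) facing south
[3] after turn(right): (7, 0) facing west
[4] after move(3): (4, 0) facing west
[5] after turn(right): (4, 0) facing north
minimal: 5 command(s), checked below 5.

turn(right), move(4), turn(right), move(3), turn(right)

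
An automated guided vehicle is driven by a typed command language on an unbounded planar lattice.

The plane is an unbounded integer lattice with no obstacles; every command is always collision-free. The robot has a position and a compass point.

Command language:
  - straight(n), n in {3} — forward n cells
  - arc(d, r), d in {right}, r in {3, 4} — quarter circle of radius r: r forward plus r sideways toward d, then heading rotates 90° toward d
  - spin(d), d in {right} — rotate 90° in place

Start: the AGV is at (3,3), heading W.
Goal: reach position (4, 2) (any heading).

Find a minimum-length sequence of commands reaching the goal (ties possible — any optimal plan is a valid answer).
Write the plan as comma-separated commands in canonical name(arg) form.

start: at (3,3), heading W
t=1 arc(right, 3) ⇒ at (0,6), heading N
t=2 spin(right) ⇒ at (0,6), heading E
t=3 arc(right, 4) ⇒ at (4,2), heading S
shorter routes all fall short; 3 is best.

arc(right, 3), spin(right), arc(right, 4)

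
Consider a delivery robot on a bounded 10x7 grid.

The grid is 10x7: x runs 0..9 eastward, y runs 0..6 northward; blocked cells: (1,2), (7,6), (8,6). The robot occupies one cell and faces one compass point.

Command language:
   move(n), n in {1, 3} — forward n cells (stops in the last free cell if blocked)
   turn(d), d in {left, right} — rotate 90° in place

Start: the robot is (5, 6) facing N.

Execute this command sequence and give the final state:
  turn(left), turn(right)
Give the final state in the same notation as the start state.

(5, 6) facing N

from: (5, 6) facing N
step 1 (turn(left)): (5, 6) facing W
step 2 (turn(right)): (5, 6) facing N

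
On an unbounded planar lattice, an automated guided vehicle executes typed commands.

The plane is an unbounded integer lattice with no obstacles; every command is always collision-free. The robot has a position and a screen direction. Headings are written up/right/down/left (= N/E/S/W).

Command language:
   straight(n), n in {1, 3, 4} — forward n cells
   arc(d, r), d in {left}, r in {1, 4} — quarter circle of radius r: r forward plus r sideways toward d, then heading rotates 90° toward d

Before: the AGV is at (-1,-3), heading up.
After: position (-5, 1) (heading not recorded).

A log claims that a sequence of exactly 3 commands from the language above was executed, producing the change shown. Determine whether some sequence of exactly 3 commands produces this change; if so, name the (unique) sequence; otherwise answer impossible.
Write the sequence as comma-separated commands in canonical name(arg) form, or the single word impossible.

straight(3), arc(left, 1), straight(3)

initial: at (-1,-3), heading up
t=1 straight(3) ⇒ at (-1,0), heading up
t=2 arc(left, 1) ⇒ at (-2,1), heading left
t=3 straight(3) ⇒ at (-5,1), heading left
no rival 3-sequence matches.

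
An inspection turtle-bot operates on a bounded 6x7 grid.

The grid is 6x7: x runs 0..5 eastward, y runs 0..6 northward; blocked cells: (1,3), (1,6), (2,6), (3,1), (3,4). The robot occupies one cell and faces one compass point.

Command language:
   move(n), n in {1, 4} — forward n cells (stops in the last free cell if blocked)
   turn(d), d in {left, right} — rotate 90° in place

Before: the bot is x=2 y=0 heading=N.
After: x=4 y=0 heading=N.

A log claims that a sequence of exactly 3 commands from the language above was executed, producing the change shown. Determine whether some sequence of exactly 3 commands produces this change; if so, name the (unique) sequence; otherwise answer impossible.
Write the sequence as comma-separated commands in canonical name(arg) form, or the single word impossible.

impossible

every 3-command combo misses the target.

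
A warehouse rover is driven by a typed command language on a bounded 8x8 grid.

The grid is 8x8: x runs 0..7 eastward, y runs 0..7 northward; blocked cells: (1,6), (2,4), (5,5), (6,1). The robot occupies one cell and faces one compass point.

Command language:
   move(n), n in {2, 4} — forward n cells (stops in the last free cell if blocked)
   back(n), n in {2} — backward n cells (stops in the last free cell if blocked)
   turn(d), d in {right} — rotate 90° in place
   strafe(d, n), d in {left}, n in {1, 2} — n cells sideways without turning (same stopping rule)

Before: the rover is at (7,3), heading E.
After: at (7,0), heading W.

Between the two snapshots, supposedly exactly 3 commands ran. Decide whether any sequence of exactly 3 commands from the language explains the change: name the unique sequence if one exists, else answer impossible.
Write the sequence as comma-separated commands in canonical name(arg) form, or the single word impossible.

turn(right), move(4), turn(right)

key: move(4) runs into the grid edge before its full distance
from: at (7,3), heading E
[1] after turn(right): at (7,3), heading S
[2] after move(4): at (7,0), heading S
[3] after turn(right): at (7,0), heading W
uniquely the one of 216 3-step routes that fits.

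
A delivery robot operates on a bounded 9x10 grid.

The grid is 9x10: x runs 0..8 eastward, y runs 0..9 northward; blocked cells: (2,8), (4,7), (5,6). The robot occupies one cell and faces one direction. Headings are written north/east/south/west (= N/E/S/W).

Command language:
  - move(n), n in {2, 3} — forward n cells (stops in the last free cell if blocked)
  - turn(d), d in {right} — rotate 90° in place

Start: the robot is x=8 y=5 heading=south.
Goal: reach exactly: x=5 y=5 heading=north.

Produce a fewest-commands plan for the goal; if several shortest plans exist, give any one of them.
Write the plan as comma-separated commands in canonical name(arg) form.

t0: x=8 y=5 heading=south
t=1 turn(right) ⇒ x=8 y=5 heading=west
t=2 move(3) ⇒ x=5 y=5 heading=west
t=3 turn(right) ⇒ x=5 y=5 heading=north
no 2-step plan works, so 3 is optimal.

turn(right), move(3), turn(right)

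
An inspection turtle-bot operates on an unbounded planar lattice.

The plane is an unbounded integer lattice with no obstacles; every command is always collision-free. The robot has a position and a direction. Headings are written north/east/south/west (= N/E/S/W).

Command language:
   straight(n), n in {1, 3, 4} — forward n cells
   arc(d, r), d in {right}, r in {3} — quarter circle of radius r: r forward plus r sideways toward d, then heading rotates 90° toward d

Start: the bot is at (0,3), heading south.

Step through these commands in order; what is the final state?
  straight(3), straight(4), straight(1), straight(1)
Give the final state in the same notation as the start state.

at (0,-6), heading south

t0: at (0,3), heading south
1. straight(3) → at (0,0), heading south
2. straight(4) → at (0,-4), heading south
3. straight(1) → at (0,-5), heading south
4. straight(1) → at (0,-6), heading south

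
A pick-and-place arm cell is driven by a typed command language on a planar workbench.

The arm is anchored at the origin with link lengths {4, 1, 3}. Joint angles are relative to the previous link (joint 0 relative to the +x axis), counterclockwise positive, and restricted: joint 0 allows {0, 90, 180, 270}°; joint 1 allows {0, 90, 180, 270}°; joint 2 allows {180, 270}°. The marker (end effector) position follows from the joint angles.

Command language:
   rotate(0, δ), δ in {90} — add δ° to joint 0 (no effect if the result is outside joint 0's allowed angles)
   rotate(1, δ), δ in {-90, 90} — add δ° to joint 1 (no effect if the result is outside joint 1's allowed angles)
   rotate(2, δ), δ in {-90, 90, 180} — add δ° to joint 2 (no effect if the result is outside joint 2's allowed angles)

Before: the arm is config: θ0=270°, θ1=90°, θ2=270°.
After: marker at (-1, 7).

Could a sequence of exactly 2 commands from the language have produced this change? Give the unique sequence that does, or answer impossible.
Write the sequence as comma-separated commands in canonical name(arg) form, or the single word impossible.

begin: config: θ0=270°, θ1=90°, θ2=270°
1. rotate(0, 90) → config: θ0=0°, θ1=90°, θ2=270°
2. rotate(0, 90) → config: θ0=90°, θ1=90°, θ2=270°
no other 2-command option fits: unique.

rotate(0, 90), rotate(0, 90)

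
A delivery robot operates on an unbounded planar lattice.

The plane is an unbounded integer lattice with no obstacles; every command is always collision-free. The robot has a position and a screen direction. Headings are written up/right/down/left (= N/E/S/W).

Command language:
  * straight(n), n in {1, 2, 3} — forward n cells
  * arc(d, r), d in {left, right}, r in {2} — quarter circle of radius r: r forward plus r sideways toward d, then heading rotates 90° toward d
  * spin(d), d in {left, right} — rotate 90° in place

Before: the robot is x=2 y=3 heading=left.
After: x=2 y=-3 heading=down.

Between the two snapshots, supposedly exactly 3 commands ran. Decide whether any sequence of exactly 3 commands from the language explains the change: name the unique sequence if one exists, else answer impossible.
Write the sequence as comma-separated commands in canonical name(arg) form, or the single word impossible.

key: position moved to (2,-3) AND the heading swung to S — translation plus rotation needed
start: x=2 y=3 heading=left
t=1 spin(left) ⇒ x=2 y=3 heading=down
t=2 straight(3) ⇒ x=2 y=0 heading=down
t=3 straight(3) ⇒ x=2 y=-3 heading=down
no other 3-command option fits: unique.

spin(left), straight(3), straight(3)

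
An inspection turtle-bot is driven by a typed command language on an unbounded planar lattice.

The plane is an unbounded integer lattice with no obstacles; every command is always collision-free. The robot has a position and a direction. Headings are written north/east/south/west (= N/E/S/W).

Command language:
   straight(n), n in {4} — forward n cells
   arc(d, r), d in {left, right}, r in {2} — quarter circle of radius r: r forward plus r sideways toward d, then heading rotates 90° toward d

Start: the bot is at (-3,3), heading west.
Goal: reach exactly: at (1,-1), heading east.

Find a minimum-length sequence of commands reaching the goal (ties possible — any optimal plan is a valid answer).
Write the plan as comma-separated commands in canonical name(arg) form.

initial: at (-3,3), heading west
[1] after arc(left, 2): at (-5,1), heading south
[2] after arc(left, 2): at (-3,-1), heading east
[3] after straight(4): at (1,-1), heading east
minimal: 3 command(s), checked below 3.

arc(left, 2), arc(left, 2), straight(4)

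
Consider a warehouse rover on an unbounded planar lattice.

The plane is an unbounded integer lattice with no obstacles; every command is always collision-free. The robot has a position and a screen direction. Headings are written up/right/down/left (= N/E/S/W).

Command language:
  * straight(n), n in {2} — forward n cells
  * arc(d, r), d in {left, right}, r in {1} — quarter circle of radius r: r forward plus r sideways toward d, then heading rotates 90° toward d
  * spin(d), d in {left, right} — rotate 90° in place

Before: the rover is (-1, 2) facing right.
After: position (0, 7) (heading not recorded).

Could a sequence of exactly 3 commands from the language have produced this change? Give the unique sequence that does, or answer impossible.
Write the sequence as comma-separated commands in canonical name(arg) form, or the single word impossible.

key: running straight(2) before arc(left, 1) would end elsewhere — order is forced
from: (-1, 2) facing right
t=1 arc(left, 1) ⇒ (0, 3) facing up
t=2 straight(2) ⇒ (0, 5) facing up
t=3 straight(2) ⇒ (0, 7) facing up
all 125 alternatives checked — unique.

arc(left, 1), straight(2), straight(2)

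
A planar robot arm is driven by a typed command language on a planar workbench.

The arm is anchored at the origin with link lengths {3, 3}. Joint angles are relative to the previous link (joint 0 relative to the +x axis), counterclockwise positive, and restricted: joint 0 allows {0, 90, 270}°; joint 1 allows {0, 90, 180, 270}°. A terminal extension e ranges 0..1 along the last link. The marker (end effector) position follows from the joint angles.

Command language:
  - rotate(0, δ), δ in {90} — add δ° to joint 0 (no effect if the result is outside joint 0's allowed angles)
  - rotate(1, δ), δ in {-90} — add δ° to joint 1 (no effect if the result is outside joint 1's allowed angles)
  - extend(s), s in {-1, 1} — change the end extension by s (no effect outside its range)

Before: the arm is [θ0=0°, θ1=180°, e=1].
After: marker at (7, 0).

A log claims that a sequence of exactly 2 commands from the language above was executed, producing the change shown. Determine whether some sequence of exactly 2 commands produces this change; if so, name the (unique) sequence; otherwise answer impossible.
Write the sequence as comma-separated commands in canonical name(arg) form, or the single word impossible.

begin: [θ0=0°, θ1=180°, e=1]
t=1 rotate(1, -90) ⇒ [θ0=0°, θ1=90°, e=1]
t=2 rotate(1, -90) ⇒ [θ0=0°, θ1=0°, e=1]
no rival 2-sequence matches.

rotate(1, -90), rotate(1, -90)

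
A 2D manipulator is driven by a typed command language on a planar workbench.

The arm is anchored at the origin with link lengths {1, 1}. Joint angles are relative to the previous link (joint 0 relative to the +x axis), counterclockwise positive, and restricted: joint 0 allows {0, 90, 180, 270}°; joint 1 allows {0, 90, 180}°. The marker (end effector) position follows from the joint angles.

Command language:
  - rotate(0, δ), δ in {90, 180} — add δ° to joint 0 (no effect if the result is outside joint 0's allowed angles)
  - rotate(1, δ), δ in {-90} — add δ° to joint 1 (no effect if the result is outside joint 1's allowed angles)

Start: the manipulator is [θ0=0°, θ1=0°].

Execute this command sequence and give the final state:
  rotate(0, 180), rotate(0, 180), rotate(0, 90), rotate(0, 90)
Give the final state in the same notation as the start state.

from: [θ0=0°, θ1=0°]
1. rotate(0, 180) → [θ0=180°, θ1=0°]
2. rotate(0, 180) → [θ0=0°, θ1=0°]
3. rotate(0, 90) → [θ0=90°, θ1=0°]
4. rotate(0, 90) → [θ0=180°, θ1=0°]

[θ0=180°, θ1=0°]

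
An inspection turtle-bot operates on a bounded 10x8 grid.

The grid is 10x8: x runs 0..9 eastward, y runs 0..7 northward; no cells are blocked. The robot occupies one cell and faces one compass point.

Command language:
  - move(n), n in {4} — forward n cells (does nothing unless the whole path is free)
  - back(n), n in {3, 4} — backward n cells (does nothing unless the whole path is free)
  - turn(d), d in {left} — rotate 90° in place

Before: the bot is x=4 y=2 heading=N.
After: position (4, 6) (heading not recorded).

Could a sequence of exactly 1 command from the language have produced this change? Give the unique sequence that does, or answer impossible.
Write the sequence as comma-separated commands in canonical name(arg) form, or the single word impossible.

move(4)

initial: x=4 y=2 heading=N
[1] after move(4): x=4 y=6 heading=N
uniquely the one of 4 1-step routes that fits.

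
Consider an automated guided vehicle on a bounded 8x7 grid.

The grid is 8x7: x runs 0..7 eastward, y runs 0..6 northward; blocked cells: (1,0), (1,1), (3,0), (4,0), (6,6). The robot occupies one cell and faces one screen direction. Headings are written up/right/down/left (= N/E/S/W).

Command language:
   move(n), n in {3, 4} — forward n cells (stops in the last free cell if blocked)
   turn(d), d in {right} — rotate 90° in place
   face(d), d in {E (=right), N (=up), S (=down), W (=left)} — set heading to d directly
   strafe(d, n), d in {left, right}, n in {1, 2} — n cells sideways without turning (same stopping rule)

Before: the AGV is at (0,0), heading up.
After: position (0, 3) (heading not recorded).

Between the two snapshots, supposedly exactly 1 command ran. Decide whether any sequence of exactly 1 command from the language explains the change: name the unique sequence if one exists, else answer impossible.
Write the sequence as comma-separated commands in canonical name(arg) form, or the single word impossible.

from: at (0,0), heading up
[1] after move(3): at (0,3), heading up
no rival 1-sequence matches.

move(3)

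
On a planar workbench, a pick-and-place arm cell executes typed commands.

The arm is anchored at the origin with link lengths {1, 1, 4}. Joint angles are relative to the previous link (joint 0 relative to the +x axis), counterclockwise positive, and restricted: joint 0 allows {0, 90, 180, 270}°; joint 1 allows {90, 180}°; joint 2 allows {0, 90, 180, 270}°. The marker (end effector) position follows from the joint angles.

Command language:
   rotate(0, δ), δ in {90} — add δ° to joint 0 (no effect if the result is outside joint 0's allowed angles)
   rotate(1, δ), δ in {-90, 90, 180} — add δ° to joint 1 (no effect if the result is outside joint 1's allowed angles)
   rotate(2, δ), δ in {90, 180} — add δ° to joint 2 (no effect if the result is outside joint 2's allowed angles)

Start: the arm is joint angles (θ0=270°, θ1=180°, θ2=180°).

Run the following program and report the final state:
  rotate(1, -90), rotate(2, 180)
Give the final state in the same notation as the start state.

joint angles (θ0=270°, θ1=90°, θ2=0°)

start: joint angles (θ0=270°, θ1=180°, θ2=180°)
1. rotate(1, -90) → joint angles (θ0=270°, θ1=90°, θ2=180°)
2. rotate(2, 180) → joint angles (θ0=270°, θ1=90°, θ2=0°)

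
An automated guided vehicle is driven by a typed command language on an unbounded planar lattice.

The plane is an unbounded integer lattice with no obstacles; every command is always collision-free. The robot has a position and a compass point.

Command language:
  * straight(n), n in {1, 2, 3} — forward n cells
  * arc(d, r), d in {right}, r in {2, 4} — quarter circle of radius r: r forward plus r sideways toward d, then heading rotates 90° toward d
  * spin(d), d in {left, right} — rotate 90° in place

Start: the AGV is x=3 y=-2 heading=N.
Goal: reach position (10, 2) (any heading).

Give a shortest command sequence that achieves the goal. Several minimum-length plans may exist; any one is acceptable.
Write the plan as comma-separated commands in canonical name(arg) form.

arc(right, 4), straight(3)

begin: x=3 y=-2 heading=N
t=1 arc(right, 4) ⇒ x=7 y=2 heading=E
t=2 straight(3) ⇒ x=10 y=2 heading=E
nothing shorter than 2 reaches the goal.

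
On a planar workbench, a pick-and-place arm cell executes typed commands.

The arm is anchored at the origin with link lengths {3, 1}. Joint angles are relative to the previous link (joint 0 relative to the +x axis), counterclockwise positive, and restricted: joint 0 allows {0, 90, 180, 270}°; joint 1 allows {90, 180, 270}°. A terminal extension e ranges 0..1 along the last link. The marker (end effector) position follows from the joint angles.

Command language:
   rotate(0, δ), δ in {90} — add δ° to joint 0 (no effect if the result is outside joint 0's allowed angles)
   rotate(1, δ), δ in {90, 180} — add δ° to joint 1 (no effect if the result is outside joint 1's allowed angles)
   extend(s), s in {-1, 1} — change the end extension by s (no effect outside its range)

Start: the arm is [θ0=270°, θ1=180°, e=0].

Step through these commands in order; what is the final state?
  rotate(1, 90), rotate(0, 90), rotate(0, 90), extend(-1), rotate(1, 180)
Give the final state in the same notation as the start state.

[θ0=90°, θ1=90°, e=0]

start: [θ0=270°, θ1=180°, e=0]
step 1 (rotate(1, 90)): [θ0=270°, θ1=270°, e=0]
step 2 (rotate(0, 90)): [θ0=0°, θ1=270°, e=0]
step 3 (rotate(0, 90)): [θ0=90°, θ1=270°, e=0]
step 4 (extend(-1)): [θ0=90°, θ1=270°, e=0]
step 5 (rotate(1, 180)): [θ0=90°, θ1=90°, e=0]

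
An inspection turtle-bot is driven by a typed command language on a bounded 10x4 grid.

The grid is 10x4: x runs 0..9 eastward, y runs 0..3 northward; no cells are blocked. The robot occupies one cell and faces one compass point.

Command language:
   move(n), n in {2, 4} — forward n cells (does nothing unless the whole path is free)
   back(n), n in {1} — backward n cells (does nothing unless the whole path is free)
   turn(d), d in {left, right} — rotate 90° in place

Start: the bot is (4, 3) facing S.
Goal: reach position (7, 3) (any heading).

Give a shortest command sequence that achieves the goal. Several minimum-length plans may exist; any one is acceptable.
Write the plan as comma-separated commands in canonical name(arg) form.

turn(left), move(4), back(1)

begin: (4, 3) facing S
step 1 (turn(left)): (4, 3) facing E
step 2 (move(4)): (8, 3) facing E
step 3 (back(1)): (7, 3) facing E
minimal: 3 command(s), checked below 3.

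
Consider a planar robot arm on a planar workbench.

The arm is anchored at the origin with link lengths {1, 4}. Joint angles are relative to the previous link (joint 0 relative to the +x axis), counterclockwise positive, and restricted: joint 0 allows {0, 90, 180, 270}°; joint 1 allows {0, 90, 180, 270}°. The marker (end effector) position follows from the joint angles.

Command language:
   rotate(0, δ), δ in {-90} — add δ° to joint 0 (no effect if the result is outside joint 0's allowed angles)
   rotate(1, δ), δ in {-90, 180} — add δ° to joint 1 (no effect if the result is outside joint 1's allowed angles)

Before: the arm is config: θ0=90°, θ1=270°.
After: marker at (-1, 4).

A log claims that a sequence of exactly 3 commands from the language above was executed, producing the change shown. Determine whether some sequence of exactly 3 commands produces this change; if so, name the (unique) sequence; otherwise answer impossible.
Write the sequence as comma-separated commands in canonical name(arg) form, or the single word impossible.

rotate(0, -90), rotate(0, -90), rotate(0, -90)

from: config: θ0=90°, θ1=270°
t=1 rotate(0, -90) ⇒ config: θ0=0°, θ1=270°
t=2 rotate(0, -90) ⇒ config: θ0=270°, θ1=270°
t=3 rotate(0, -90) ⇒ config: θ0=180°, θ1=270°
uniquely the one of 27 3-step routes that fits.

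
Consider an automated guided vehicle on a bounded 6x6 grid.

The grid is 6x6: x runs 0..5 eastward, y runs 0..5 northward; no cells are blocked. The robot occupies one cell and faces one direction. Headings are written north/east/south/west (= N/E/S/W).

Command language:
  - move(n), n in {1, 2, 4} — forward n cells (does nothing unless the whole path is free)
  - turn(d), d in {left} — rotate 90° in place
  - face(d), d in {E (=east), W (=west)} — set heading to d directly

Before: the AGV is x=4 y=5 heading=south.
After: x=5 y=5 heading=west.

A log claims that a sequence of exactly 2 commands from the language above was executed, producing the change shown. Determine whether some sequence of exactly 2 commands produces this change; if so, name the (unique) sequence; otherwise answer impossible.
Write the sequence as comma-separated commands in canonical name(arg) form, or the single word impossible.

impossible

every 2-command combo misses the target.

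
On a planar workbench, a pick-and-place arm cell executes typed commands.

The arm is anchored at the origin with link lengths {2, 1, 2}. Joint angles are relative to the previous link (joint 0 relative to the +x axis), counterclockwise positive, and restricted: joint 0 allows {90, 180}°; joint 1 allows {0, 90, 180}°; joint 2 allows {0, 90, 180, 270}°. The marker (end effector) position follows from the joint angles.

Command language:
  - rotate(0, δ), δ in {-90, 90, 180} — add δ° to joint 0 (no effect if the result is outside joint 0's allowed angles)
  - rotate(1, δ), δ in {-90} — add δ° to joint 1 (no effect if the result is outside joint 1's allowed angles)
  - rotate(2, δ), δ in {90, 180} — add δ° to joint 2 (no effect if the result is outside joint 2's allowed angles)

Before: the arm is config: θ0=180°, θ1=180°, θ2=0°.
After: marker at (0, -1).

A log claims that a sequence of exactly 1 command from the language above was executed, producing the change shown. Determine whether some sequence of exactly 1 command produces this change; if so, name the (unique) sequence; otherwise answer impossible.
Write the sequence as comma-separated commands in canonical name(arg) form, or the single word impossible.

start: config: θ0=180°, θ1=180°, θ2=0°
step 1 (rotate(0, -90)): config: θ0=90°, θ1=180°, θ2=0°
no rival 1-sequence matches.

rotate(0, -90)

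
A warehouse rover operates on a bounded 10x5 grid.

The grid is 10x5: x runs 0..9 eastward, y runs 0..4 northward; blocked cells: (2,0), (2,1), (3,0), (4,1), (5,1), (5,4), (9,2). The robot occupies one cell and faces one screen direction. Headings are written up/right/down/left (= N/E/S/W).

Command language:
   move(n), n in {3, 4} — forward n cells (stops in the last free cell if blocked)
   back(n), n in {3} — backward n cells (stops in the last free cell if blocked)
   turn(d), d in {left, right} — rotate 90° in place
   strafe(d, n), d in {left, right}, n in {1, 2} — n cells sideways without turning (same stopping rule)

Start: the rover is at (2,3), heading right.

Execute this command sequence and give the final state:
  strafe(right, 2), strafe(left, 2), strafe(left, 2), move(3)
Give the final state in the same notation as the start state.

from: at (2,3), heading right
1. strafe(right, 2) → at (2,2), heading right
2. strafe(left, 2) → at (2,4), heading right
3. strafe(left, 2) → at (2,4), heading right
4. move(3) → at (4,4), heading right

at (4,4), heading right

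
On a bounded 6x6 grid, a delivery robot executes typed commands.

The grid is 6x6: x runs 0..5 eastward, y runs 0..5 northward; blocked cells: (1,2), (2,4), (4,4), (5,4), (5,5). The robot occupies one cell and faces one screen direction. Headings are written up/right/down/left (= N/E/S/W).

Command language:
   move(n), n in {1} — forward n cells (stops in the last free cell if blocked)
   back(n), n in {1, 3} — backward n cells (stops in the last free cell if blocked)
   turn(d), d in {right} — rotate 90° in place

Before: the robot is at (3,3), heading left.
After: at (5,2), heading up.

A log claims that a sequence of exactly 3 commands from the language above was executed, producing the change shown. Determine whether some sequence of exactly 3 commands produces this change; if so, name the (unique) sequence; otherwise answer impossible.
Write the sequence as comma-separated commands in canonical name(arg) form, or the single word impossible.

back(3), turn(right), back(1)

key: back(3) runs into the grid edge before its full distance
t0: at (3,3), heading left
[1] after back(3): at (5,3), heading left
[2] after turn(right): at (5,3), heading up
[3] after back(1): at (5,2), heading up
no other 3-command option fits: unique.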